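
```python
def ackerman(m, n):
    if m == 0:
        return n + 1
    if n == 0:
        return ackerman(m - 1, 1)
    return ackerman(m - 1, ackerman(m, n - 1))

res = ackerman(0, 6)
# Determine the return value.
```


ackerman(0, 6)
m == 0: return 6 + 1 = 7
= 7


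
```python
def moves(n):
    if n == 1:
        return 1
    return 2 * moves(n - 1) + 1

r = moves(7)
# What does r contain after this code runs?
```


moves(7)
= 2 * moves(6) + 1
= 2 * (2 * moves(5) + 1) + 1
= 2 * (2 * (2 * moves(4) + 1) + 1) + 1
= 2 * (2 * (2 * (2 * moves(3) + 1) + 1) + 1) + 1
= 2 * (2 * (2 * (2 * (2 * moves(2) + 1) + 1) + 1) + 1) + 1
= 2 * (2 * (2 * (2 * (2 * (2 * moves(1) + 1) + 1) + 1) + 1) + 1) + 1
Now compute bottom-up:
moves(1) = 1
moves(2) = 2 * 1 + 1 = 3
moves(3) = 2 * 3 + 1 = 7
moves(4) = 2 * 7 + 1 = 15
moves(5) = 2 * 15 + 1 = 31
moves(6) = 2 * 31 + 1 = 63
moves(7) = 2 * 63 + 1 = 127
= 127


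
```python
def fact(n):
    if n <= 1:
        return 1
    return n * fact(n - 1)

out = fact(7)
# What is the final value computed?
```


fact(7)
= 7 * fact(6)
= 7 * 6 * fact(5)
= 7 * 6 * 5 * fact(4)
= 7 * 6 * 5 * 4 * fact(3)
= 7 * 6 * 5 * 4 * 3 * fact(2)
= 7 * 6 * 5 * 4 * 3 * 2 * fact(1)
= 7 * 6 * 5 * 4 * 3 * 2 * 1
= 5040


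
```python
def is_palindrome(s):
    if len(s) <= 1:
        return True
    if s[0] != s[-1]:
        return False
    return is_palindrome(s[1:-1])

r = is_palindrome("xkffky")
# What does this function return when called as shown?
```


is_palindrome("xkffky")
"xkffky": s[0]='x' != s[-1]='y' -> False
= False


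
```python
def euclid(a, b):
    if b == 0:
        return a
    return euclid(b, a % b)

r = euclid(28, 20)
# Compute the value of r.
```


euclid(28, 20)
= euclid(20, 28 % 20) = euclid(20, 8)
= euclid(8, 20 % 8) = euclid(8, 4)
= euclid(4, 8 % 4) = euclid(4, 0)
b == 0, return a = 4


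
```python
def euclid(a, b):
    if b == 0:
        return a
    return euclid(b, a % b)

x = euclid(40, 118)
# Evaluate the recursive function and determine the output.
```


euclid(40, 118)
= euclid(118, 40 % 118) = euclid(118, 40)
= euclid(40, 118 % 40) = euclid(40, 38)
= euclid(38, 40 % 38) = euclid(38, 2)
= euclid(2, 38 % 2) = euclid(2, 0)
b == 0, return a = 2


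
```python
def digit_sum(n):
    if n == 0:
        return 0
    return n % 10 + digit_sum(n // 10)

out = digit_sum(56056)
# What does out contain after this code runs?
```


digit_sum(56056)
= 6 + digit_sum(5605)
= 6 + 5 + digit_sum(560)
= 6 + 5 + 0 + digit_sum(56)
= 6 + 5 + 0 + 6 + digit_sum(5)
= 6 + 5 + 0 + 6 + 5 + digit_sum(0)
= 6 + 5 + 0 + 6 + 5 + 0
= 22


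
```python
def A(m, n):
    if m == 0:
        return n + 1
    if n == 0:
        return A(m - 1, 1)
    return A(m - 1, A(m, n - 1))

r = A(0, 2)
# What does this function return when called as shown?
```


A(0, 2)
m == 0: return 2 + 1 = 3
= 3


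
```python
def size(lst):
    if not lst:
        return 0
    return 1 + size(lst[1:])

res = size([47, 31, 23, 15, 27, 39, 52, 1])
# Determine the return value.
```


size([47, 31, 23, 15, 27, 39, 52, 1])
= 1 + size([31, 23, 15, 27, 39, 52, 1])
= 1 + 1 + size([23, 15, 27, 39, 52, 1])
= 1 + 1 + 1 + size([15, 27, 39, 52, 1])
= 1 + 1 + 1 + 1 + size([27, 39, 52, 1])
= 1 + 1 + 1 + 1 + 1 + size([39, 52, 1])
= 1 + 1 + 1 + 1 + 1 + 1 + size([52, 1])
= 1 + 1 + 1 + 1 + 1 + 1 + 1 + size([1])
= 1 + 1 + 1 + 1 + 1 + 1 + 1 + 1 + size([])
= 1 + 1 + 1 + 1 + 1 + 1 + 1 + 1 + 0
= 8


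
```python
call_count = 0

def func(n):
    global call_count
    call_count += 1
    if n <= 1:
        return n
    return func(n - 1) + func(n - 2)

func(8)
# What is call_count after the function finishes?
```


func(8) calls func(7) and func(6); each non-base call branches into two more.
Let C(k) = total number of calls made by func(k), including the call to func(k) itself.
Base cases: C(0) = 1, C(1) = 1
Recurrence: C(k) = 1 + C(k-1) + C(k-2)
  C(2) = 1 + C(1) + C(0) = 1 + 1 + 1 = 3
  C(3) = 1 + C(2) + C(1) = 1 + 3 + 1 = 5
  C(4) = 1 + C(3) + C(2) = 1 + 5 + 3 = 9
  C(5) = 1 + C(4) + C(3) = 1 + 9 + 5 = 15
  C(6) = 1 + C(5) + C(4) = 1 + 15 + 9 = 25
  C(7) = 1 + C(6) + C(5) = 1 + 25 + 15 = 41
  C(8) = 1 + C(7) + C(6) = 1 + 41 + 25 = 67
Total calls = C(8) = 67


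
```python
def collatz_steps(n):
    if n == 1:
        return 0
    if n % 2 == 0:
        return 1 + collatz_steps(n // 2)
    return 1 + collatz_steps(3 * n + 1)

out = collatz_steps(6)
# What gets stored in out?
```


collatz_steps(6)
6 is even -> collatz_steps(3)
3 is odd -> 3*3+1 = 10 -> collatz_steps(10)
10 is even -> collatz_steps(5)
5 is odd -> 3*5+1 = 16 -> collatz_steps(16)
16 is even -> collatz_steps(8)
8 is even -> collatz_steps(4)
4 is even -> collatz_steps(2)
2 is even -> collatz_steps(1)
Reached 1 after 8 steps
= 8


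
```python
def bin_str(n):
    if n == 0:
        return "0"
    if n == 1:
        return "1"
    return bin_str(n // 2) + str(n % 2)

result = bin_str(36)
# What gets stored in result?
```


bin_str(36)
= bin_str(18) + "0"
= bin_str(9) + "0" + "0"
= bin_str(4) + "1" + "0" + "0"
= bin_str(2) + "0" + "1" + "0" + "0"
= bin_str(1) + "0" + "0" + "1" + "0" + "0"
= "1" + "0" + "0" + "1" + "0" + "0"
= "100100"


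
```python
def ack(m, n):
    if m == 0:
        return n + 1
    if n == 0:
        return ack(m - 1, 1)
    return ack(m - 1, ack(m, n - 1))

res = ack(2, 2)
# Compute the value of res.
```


ack(2, 2)
= ack(1, ack(2, 1))
First compute ack(2, 1) = 5
= ack(1, 5)
= 7


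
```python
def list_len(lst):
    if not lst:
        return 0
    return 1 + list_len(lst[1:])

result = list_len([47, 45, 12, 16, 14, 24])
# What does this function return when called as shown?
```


list_len([47, 45, 12, 16, 14, 24])
= 1 + list_len([45, 12, 16, 14, 24])
= 1 + 1 + list_len([12, 16, 14, 24])
= 1 + 1 + 1 + list_len([16, 14, 24])
= 1 + 1 + 1 + 1 + list_len([14, 24])
= 1 + 1 + 1 + 1 + 1 + list_len([24])
= 1 + 1 + 1 + 1 + 1 + 1 + list_len([])
= 1 + 1 + 1 + 1 + 1 + 1 + 0
= 6


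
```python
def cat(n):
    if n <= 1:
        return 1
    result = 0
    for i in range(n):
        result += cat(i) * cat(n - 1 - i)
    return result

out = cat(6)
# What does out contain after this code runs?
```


cat(6)
= sum of cat(i) * cat(6-1-i) for i in 0..5
First compute sub-values bottom-up:
  cat(0) = 1, cat(1) = 1
  cat(2) = 1*1 + 1*1 = 2
  cat(3) = 1*2 + 1*1 + 2*1 = 5
  cat(4) = 1*5 + 1*2 + 2*1 + 5*1 = 14
  cat(5) = 1*14 + 1*5 + 2*2 + 5*1 + 14*1 = 42
Now cat(6):
  cat(0)*cat(5) = 1*42 = 42
  cat(1)*cat(4) = 1*14 = 14
  cat(2)*cat(3) = 2*5 = 10
  cat(3)*cat(2) = 5*2 = 10
  cat(4)*cat(1) = 14*1 = 14
  cat(5)*cat(0) = 42*1 = 42
= 42 + 14 + 10 + 10 + 14 + 42
= 132


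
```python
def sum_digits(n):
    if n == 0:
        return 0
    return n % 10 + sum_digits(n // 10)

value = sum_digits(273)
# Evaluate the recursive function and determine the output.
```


sum_digits(273)
= 3 + sum_digits(27)
= 3 + 7 + sum_digits(2)
= 3 + 7 + 2 + sum_digits(0)
= 3 + 7 + 2 + 0
= 12


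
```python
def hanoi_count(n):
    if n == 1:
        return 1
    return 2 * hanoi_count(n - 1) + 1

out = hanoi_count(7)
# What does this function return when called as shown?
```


hanoi_count(7)
= 2 * hanoi_count(6) + 1
= 2 * (2 * hanoi_count(5) + 1) + 1
= 2 * (2 * (2 * hanoi_count(4) + 1) + 1) + 1
= 2 * (2 * (2 * (2 * hanoi_count(3) + 1) + 1) + 1) + 1
= 2 * (2 * (2 * (2 * (2 * hanoi_count(2) + 1) + 1) + 1) + 1) + 1
= 2 * (2 * (2 * (2 * (2 * (2 * hanoi_count(1) + 1) + 1) + 1) + 1) + 1) + 1
Now compute bottom-up:
hanoi_count(1) = 1
hanoi_count(2) = 2 * 1 + 1 = 3
hanoi_count(3) = 2 * 3 + 1 = 7
hanoi_count(4) = 2 * 7 + 1 = 15
hanoi_count(5) = 2 * 15 + 1 = 31
hanoi_count(6) = 2 * 31 + 1 = 63
hanoi_count(7) = 2 * 63 + 1 = 127
= 127


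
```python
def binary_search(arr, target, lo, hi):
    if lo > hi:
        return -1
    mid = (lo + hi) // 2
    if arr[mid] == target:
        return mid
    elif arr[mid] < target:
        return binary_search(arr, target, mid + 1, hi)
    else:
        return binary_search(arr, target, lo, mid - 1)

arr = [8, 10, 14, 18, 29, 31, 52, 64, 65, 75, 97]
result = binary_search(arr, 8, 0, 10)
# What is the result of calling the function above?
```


binary_search(arr, 8, 0, 10)
lo=0, hi=10, mid=5, arr[mid]=31
31 > 8, search left half
lo=0, hi=4, mid=2, arr[mid]=14
14 > 8, search left half
lo=0, hi=1, mid=0, arr[mid]=8
arr[0] == 8, found at index 0
= 0


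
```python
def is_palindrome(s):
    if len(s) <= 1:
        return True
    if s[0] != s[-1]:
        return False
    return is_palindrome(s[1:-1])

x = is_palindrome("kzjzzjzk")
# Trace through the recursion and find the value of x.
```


is_palindrome("kzjzzjzk")
"kzjzzjzk": s[0]='k' == s[-1]='k' -> is_palindrome("zjzzjz")
"zjzzjz": s[0]='z' == s[-1]='z' -> is_palindrome("jzzj")
"jzzj": s[0]='j' == s[-1]='j' -> is_palindrome("zz")
"zz": s[0]='z' == s[-1]='z' -> is_palindrome("")
"": len <= 1 -> True
= True


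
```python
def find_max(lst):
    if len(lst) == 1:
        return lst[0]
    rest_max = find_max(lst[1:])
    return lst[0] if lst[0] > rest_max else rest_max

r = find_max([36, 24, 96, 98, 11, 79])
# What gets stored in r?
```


find_max([36, 24, 96, 98, 11, 79])
= compare 36 with find_max([24, 96, 98, 11, 79])
= compare 24 with find_max([96, 98, 11, 79])
= compare 96 with find_max([98, 11, 79])
= compare 98 with find_max([11, 79])
= compare 11 with find_max([79])
Base: find_max([79]) = 79
compare 11 with 79: max = 79
compare 98 with 79: max = 98
compare 96 with 98: max = 98
compare 24 with 98: max = 98
compare 36 with 98: max = 98
= 98


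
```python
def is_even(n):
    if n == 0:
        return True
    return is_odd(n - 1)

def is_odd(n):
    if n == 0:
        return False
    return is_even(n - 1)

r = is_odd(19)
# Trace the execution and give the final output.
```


is_odd(19)
= is_even(18)
= is_odd(17)
= is_even(16)
= is_odd(15)
= is_even(14)
= is_odd(13)
= is_even(12)
= is_odd(11)
= is_even(10)
= is_odd(9)
= is_even(8)
= is_odd(7)
= is_even(6)
= is_odd(5)
= is_even(4)
= is_odd(3)
= is_even(2)
= is_odd(1)
= is_even(0)
n == 0: return True
= True


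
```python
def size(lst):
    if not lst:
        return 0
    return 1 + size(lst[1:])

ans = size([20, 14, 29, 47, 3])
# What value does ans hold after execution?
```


size([20, 14, 29, 47, 3])
= 1 + size([14, 29, 47, 3])
= 1 + 1 + size([29, 47, 3])
= 1 + 1 + 1 + size([47, 3])
= 1 + 1 + 1 + 1 + size([3])
= 1 + 1 + 1 + 1 + 1 + size([])
= 1 + 1 + 1 + 1 + 1 + 0
= 5


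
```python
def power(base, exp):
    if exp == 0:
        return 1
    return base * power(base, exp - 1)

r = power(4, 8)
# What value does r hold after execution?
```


power(4, 8)
= 4 * power(4, 7)
= 4 * 4 * power(4, 6)
= 4 * 4 * 4 * power(4, 5)
= 4 * 4 * 4 * 4 * power(4, 4)
= 4 * 4 * 4 * 4 * 4 * power(4, 3)
= 4 * 4 * 4 * 4 * 4 * 4 * power(4, 2)
= 4 * 4 * 4 * 4 * 4 * 4 * 4 * power(4, 1)
= 4 * 4 * 4 * 4 * 4 * 4 * 4 * 4 * power(4, 0)
= 4 * 4 * 4 * 4 * 4 * 4 * 4 * 4 * 1
= 65536


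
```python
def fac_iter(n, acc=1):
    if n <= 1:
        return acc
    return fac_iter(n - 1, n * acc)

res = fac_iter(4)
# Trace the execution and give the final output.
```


fac_iter(4, 1)
= fac_iter(3, 4 * 1) = fac_iter(3, 4)
= fac_iter(2, 3 * 4) = fac_iter(2, 12)
= fac_iter(1, 2 * 12) = fac_iter(1, 24)
n <= 1, return acc = 24


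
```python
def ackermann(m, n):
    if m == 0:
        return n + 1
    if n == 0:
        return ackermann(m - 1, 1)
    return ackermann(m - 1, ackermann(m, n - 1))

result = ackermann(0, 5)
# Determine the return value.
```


ackermann(0, 5)
m == 0: return 5 + 1 = 6
= 6


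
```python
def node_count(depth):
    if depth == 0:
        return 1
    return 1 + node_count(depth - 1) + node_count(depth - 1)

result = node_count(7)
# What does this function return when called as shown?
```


node_count(7)
= 1 + node_count(6) + node_count(6)
= 1 + 2 * node_count(6)
node_count(k) = 2^(k+1) - 1
node_count(0) = 1
node_count(1) = 3
node_count(2) = 7
node_count(3) = 15
node_count(4) = 31
node_count(7) = 2^8 - 1 = 255


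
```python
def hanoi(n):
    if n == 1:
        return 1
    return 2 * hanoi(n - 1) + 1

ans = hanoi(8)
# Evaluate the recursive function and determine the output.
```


hanoi(8)
= 2 * hanoi(7) + 1
= 2 * (2 * hanoi(6) + 1) + 1
= 2 * (2 * (2 * hanoi(5) + 1) + 1) + 1
= 2 * (2 * (2 * (2 * hanoi(4) + 1) + 1) + 1) + 1
= 2 * (2 * (2 * (2 * (2 * hanoi(3) + 1) + 1) + 1) + 1) + 1
= 2 * (2 * (2 * (2 * (2 * (2 * hanoi(2) + 1) + 1) + 1) + 1) + 1) + 1
= 2 * (2 * (2 * (2 * (2 * (2 * (2 * hanoi(1) + 1) + 1) + 1) + 1) + 1) + 1) + 1
Now compute bottom-up:
hanoi(1) = 1
hanoi(2) = 2 * 1 + 1 = 3
hanoi(3) = 2 * 3 + 1 = 7
hanoi(4) = 2 * 7 + 1 = 15
hanoi(5) = 2 * 15 + 1 = 31
hanoi(6) = 2 * 31 + 1 = 63
hanoi(7) = 2 * 63 + 1 = 127
hanoi(8) = 2 * 127 + 1 = 255
= 255


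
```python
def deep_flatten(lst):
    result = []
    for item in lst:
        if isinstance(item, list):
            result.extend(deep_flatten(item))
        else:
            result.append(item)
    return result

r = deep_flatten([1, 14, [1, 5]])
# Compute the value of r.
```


deep_flatten([1, 14, [1, 5]])
Processing each element:
  1 is not a list -> append 1
  14 is not a list -> append 14
  [1, 5] is a list -> deep_flatten recursively -> [1, 5]
= [1, 14, 1, 5]


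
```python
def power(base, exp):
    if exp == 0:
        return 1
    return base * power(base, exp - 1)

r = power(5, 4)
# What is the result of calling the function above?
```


power(5, 4)
= 5 * power(5, 3)
= 5 * 5 * power(5, 2)
= 5 * 5 * 5 * power(5, 1)
= 5 * 5 * 5 * 5 * power(5, 0)
= 5 * 5 * 5 * 5 * 1
= 625


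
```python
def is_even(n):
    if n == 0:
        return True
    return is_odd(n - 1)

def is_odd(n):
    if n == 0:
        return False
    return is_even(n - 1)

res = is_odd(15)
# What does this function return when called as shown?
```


is_odd(15)
= is_even(14)
= is_odd(13)
= is_even(12)
= is_odd(11)
= is_even(10)
= is_odd(9)
= is_even(8)
= is_odd(7)
= is_even(6)
= is_odd(5)
= is_even(4)
= is_odd(3)
= is_even(2)
= is_odd(1)
= is_even(0)
n == 0: return True
= True


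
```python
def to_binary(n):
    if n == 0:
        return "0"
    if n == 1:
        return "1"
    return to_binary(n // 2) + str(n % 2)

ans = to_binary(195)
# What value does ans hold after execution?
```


to_binary(195)
= to_binary(97) + "1"
= to_binary(48) + "1" + "1"
= to_binary(24) + "0" + "1" + "1"
= to_binary(12) + "0" + "0" + "1" + "1"
= to_binary(6) + "0" + "0" + "0" + "1" + "1"
= to_binary(3) + "0" + "0" + "0" + "0" + "1" + "1"
= to_binary(1) + "1" + "0" + "0" + "0" + "0" + "1" + "1"
= "1" + "1" + "0" + "0" + "0" + "0" + "1" + "1"
= "11000011"


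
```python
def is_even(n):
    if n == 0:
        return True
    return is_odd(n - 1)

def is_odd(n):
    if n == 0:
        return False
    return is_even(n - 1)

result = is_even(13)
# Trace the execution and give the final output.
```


is_even(13)
= is_odd(12)
= is_even(11)
= is_odd(10)
= is_even(9)
= is_odd(8)
= is_even(7)
= is_odd(6)
= is_even(5)
= is_odd(4)
= is_even(3)
= is_odd(2)
= is_even(1)
= is_odd(0)
n == 0: return False
= False


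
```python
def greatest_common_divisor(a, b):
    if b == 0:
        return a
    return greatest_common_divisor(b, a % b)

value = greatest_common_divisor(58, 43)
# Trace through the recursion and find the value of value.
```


greatest_common_divisor(58, 43)
= greatest_common_divisor(43, 58 % 43) = greatest_common_divisor(43, 15)
= greatest_common_divisor(15, 43 % 15) = greatest_common_divisor(15, 13)
= greatest_common_divisor(13, 15 % 13) = greatest_common_divisor(13, 2)
= greatest_common_divisor(2, 13 % 2) = greatest_common_divisor(2, 1)
= greatest_common_divisor(1, 2 % 1) = greatest_common_divisor(1, 0)
b == 0, return a = 1


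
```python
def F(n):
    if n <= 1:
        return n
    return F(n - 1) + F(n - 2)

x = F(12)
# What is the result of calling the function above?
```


F(12)
= F(11) + F(10)
= (F(10) + F(9)) + F(10)
Computing bottom-up: F(0)=0, F(1)=1, F(2)=1, F(3)=2, F(4)=3, F(5)=5, F(6)=8, F(7)=13, F(8)=21, F(9)=34, F(10)=55, F(11)=89, F(12)=144
= 144


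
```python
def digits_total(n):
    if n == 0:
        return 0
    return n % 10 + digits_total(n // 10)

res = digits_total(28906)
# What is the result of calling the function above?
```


digits_total(28906)
= 6 + digits_total(2890)
= 6 + 0 + digits_total(289)
= 6 + 0 + 9 + digits_total(28)
= 6 + 0 + 9 + 8 + digits_total(2)
= 6 + 0 + 9 + 8 + 2 + digits_total(0)
= 6 + 0 + 9 + 8 + 2 + 0
= 25


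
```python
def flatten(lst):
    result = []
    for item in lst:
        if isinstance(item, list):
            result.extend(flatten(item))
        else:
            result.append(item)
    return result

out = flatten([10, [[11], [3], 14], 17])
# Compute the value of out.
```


flatten([10, [[11], [3], 14], 17])
Processing each element:
  10 is not a list -> append 10
  [[11], [3], 14] is a list -> flatten recursively -> [11, 3, 14]
  17 is not a list -> append 17
= [10, 11, 3, 14, 17]


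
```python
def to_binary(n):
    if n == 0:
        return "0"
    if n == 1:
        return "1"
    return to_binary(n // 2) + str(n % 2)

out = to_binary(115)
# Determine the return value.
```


to_binary(115)
= to_binary(57) + "1"
= to_binary(28) + "1" + "1"
= to_binary(14) + "0" + "1" + "1"
= to_binary(7) + "0" + "0" + "1" + "1"
= to_binary(3) + "1" + "0" + "0" + "1" + "1"
= to_binary(1) + "1" + "1" + "0" + "0" + "1" + "1"
= "1" + "1" + "1" + "0" + "0" + "1" + "1"
= "1110011"


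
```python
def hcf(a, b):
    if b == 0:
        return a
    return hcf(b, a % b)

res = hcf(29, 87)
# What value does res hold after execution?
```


hcf(29, 87)
= hcf(87, 29 % 87) = hcf(87, 29)
= hcf(29, 87 % 29) = hcf(29, 0)
b == 0, return a = 29


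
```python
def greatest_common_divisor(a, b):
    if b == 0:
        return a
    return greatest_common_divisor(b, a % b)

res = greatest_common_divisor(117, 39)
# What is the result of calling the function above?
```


greatest_common_divisor(117, 39)
= greatest_common_divisor(39, 117 % 39) = greatest_common_divisor(39, 0)
b == 0, return a = 39


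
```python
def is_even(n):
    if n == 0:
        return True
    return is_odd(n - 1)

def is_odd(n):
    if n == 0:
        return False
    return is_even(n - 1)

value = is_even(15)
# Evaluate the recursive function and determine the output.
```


is_even(15)
= is_odd(14)
= is_even(13)
= is_odd(12)
= is_even(11)
= is_odd(10)
= is_even(9)
= is_odd(8)
= is_even(7)
= is_odd(6)
= is_even(5)
= is_odd(4)
= is_even(3)
= is_odd(2)
= is_even(1)
= is_odd(0)
n == 0: return False
= False


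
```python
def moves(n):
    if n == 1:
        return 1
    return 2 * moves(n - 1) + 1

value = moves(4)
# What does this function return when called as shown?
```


moves(4)
= 2 * moves(3) + 1
= 2 * (2 * moves(2) + 1) + 1
= 2 * (2 * (2 * moves(1) + 1) + 1) + 1
Now compute bottom-up:
moves(1) = 1
moves(2) = 2 * 1 + 1 = 3
moves(3) = 2 * 3 + 1 = 7
moves(4) = 2 * 7 + 1 = 15
= 15


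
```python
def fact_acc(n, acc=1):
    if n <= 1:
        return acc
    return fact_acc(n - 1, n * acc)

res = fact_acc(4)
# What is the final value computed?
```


fact_acc(4, 1)
= fact_acc(3, 4 * 1) = fact_acc(3, 4)
= fact_acc(2, 3 * 4) = fact_acc(2, 12)
= fact_acc(1, 2 * 12) = fact_acc(1, 24)
n <= 1, return acc = 24


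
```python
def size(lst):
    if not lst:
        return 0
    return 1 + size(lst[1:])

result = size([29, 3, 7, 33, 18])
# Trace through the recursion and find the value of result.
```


size([29, 3, 7, 33, 18])
= 1 + size([3, 7, 33, 18])
= 1 + 1 + size([7, 33, 18])
= 1 + 1 + 1 + size([33, 18])
= 1 + 1 + 1 + 1 + size([18])
= 1 + 1 + 1 + 1 + 1 + size([])
= 1 + 1 + 1 + 1 + 1 + 0
= 5


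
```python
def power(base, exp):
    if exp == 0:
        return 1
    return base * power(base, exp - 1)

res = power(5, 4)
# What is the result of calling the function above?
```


power(5, 4)
= 5 * power(5, 3)
= 5 * 5 * power(5, 2)
= 5 * 5 * 5 * power(5, 1)
= 5 * 5 * 5 * 5 * power(5, 0)
= 5 * 5 * 5 * 5 * 1
= 625


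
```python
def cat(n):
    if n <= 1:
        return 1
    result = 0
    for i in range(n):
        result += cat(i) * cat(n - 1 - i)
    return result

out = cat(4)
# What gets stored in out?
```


cat(4)
= sum of cat(i) * cat(4-1-i) for i in 0..3
First compute sub-values bottom-up:
  cat(0) = 1, cat(1) = 1
  cat(2) = 1*1 + 1*1 = 2
  cat(3) = 1*2 + 1*1 + 2*1 = 5
Now cat(4):
  cat(0)*cat(3) = 1*5 = 5
  cat(1)*cat(2) = 1*2 = 2
  cat(2)*cat(1) = 2*1 = 2
  cat(3)*cat(0) = 5*1 = 5
= 5 + 2 + 2 + 5
= 14


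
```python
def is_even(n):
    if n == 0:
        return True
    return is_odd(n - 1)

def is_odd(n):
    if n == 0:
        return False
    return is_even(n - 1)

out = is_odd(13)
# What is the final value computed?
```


is_odd(13)
= is_even(12)
= is_odd(11)
= is_even(10)
= is_odd(9)
= is_even(8)
= is_odd(7)
= is_even(6)
= is_odd(5)
= is_even(4)
= is_odd(3)
= is_even(2)
= is_odd(1)
= is_even(0)
n == 0: return True
= True


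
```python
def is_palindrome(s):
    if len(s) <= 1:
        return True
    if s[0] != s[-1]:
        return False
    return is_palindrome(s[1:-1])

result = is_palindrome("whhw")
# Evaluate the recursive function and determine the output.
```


is_palindrome("whhw")
"whhw": s[0]='w' == s[-1]='w' -> is_palindrome("hh")
"hh": s[0]='h' == s[-1]='h' -> is_palindrome("")
"": len <= 1 -> True
= True


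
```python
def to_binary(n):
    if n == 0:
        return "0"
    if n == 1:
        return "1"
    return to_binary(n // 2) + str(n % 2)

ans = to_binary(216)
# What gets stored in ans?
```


to_binary(216)
= to_binary(108) + "0"
= to_binary(54) + "0" + "0"
= to_binary(27) + "0" + "0" + "0"
= to_binary(13) + "1" + "0" + "0" + "0"
= to_binary(6) + "1" + "1" + "0" + "0" + "0"
= to_binary(3) + "0" + "1" + "1" + "0" + "0" + "0"
= to_binary(1) + "1" + "0" + "1" + "1" + "0" + "0" + "0"
= "1" + "1" + "0" + "1" + "1" + "0" + "0" + "0"
= "11011000"


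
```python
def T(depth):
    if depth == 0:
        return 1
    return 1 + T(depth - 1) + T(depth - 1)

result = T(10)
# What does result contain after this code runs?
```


T(10)
= 1 + T(9) + T(9)
= 1 + 2 * T(9)
T(k) = 2^(k+1) - 1
T(0) = 1
T(1) = 3
T(2) = 7
T(3) = 15
T(4) = 31
T(10) = 2^11 - 1 = 2047


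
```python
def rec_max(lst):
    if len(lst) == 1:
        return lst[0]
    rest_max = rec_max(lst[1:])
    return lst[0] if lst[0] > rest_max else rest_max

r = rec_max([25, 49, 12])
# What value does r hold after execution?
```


rec_max([25, 49, 12])
= compare 25 with rec_max([49, 12])
= compare 49 with rec_max([12])
Base: rec_max([12]) = 12
compare 49 with 12: max = 49
compare 25 with 49: max = 49
= 49


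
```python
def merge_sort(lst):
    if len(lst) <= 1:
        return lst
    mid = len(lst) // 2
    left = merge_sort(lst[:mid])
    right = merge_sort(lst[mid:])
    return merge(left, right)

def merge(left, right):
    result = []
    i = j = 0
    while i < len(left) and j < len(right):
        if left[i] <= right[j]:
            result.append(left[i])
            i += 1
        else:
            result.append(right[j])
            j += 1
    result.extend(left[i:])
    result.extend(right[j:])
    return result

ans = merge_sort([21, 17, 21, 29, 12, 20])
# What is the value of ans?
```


merge_sort([21, 17, 21, 29, 12, 20])
Split into [21, 17, 21] and [29, 12, 20]
Left sorted: [17, 21, 21]
Right sorted: [12, 20, 29]
Merge [17, 21, 21] and [12, 20, 29]
= [12, 17, 20, 21, 21, 29]


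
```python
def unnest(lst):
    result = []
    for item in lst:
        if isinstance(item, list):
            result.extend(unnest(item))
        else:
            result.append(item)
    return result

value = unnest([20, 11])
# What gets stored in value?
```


unnest([20, 11])
Processing each element:
  20 is not a list -> append 20
  11 is not a list -> append 11
= [20, 11]


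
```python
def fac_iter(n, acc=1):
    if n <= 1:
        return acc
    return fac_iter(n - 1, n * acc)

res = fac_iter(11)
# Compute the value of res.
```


fac_iter(11, 1)
= fac_iter(10, 11 * 1) = fac_iter(10, 11)
= fac_iter(9, 10 * 11) = fac_iter(9, 110)
= fac_iter(8, 9 * 110) = fac_iter(8, 990)
= fac_iter(7, 8 * 990) = fac_iter(7, 7920)
= fac_iter(6, 7 * 7920) = fac_iter(6, 55440)
= fac_iter(5, 6 * 55440) = fac_iter(5, 332640)
= fac_iter(4, 5 * 332640) = fac_iter(4, 1663200)
= fac_iter(3, 4 * 1663200) = fac_iter(3, 6652800)
= fac_iter(2, 3 * 6652800) = fac_iter(2, 19958400)
= fac_iter(1, 2 * 19958400) = fac_iter(1, 39916800)
n <= 1, return acc = 39916800


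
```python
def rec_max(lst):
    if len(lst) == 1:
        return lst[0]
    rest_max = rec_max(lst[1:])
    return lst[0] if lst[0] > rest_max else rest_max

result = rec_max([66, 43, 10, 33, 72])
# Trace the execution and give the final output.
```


rec_max([66, 43, 10, 33, 72])
= compare 66 with rec_max([43, 10, 33, 72])
= compare 43 with rec_max([10, 33, 72])
= compare 10 with rec_max([33, 72])
= compare 33 with rec_max([72])
Base: rec_max([72]) = 72
compare 33 with 72: max = 72
compare 10 with 72: max = 72
compare 43 with 72: max = 72
compare 66 with 72: max = 72
= 72


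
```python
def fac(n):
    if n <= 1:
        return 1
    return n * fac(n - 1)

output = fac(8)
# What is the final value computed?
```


fac(8)
= 8 * fac(7)
= 8 * 7 * fac(6)
= 8 * 7 * 6 * fac(5)
= 8 * 7 * 6 * 5 * fac(4)
= 8 * 7 * 6 * 5 * 4 * fac(3)
= 8 * 7 * 6 * 5 * 4 * 3 * fac(2)
= 8 * 7 * 6 * 5 * 4 * 3 * 2 * fac(1)
= 8 * 7 * 6 * 5 * 4 * 3 * 2 * 1
= 40320


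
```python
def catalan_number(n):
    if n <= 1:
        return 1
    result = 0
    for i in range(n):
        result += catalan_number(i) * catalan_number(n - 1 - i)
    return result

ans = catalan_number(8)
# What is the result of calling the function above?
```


catalan_number(8)
= sum of catalan_number(i) * catalan_number(8-1-i) for i in 0..7
First compute sub-values bottom-up:
  catalan_number(0) = 1, catalan_number(1) = 1
  catalan_number(2) = 1*1 + 1*1 = 2
  catalan_number(3) = 1*2 + 1*1 + 2*1 = 5
  catalan_number(4) = 1*5 + 1*2 + 2*1 + 5*1 = 14
  catalan_number(5) = 1*14 + 1*5 + 2*2 + 5*1 + 14*1 = 42
  catalan_number(6) = 1*42 + 1*14 + 2*5 + 5*2 + 14*1 + 42*1 = 132
  catalan_number(7) = 1*132 + 1*42 + 2*14 + 5*5 + 14*2 + 42*1 + 132*1 = 429
Now catalan_number(8):
  catalan_number(0)*catalan_number(7) = 1*429 = 429
  catalan_number(1)*catalan_number(6) = 1*132 = 132
  catalan_number(2)*catalan_number(5) = 2*42 = 84
  catalan_number(3)*catalan_number(4) = 5*14 = 70
  catalan_number(4)*catalan_number(3) = 14*5 = 70
  catalan_number(5)*catalan_number(2) = 42*2 = 84
  catalan_number(6)*catalan_number(1) = 132*1 = 132
  catalan_number(7)*catalan_number(0) = 429*1 = 429
= 429 + 132 + 84 + 70 + 70 + 84 + 132 + 429
= 1430


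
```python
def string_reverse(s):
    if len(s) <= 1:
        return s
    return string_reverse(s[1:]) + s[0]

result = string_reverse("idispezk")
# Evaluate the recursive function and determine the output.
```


string_reverse("idispezk")
= string_reverse("dispezk") + "i"
= string_reverse("ispezk") + "d" + "i"
= string_reverse("spezk") + "i" + "d" + "i"
= string_reverse("pezk") + "s" + "i" + "d" + "i"
= string_reverse("ezk") + "p" + "s" + "i" + "d" + "i"
= string_reverse("zk") + "e" + "p" + "s" + "i" + "d" + "i"
= string_reverse("k") + "z" + "e" + "p" + "s" + "i" + "d" + "i"
= "k" + "z" + "e" + "p" + "s" + "i" + "d" + "i"
= "kzepsidi"


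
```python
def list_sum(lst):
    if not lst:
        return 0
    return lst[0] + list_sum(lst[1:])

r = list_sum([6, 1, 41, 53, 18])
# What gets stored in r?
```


list_sum([6, 1, 41, 53, 18])
= 6 + list_sum([1, 41, 53, 18])
= 6 + 1 + list_sum([41, 53, 18])
= 6 + 1 + 41 + list_sum([53, 18])
= 6 + 1 + 41 + 53 + list_sum([18])
= 6 + 1 + 41 + 53 + 18 + list_sum([])
= 6 + 1 + 41 + 53 + 18 + 0
= 119


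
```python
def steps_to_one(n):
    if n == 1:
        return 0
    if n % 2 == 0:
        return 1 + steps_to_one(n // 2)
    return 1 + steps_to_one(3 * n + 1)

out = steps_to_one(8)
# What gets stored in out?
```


steps_to_one(8)
8 is even -> steps_to_one(4)
4 is even -> steps_to_one(2)
2 is even -> steps_to_one(1)
Reached 1 after 3 steps
= 3


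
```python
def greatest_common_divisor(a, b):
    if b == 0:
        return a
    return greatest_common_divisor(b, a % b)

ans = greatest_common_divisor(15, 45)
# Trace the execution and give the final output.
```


greatest_common_divisor(15, 45)
= greatest_common_divisor(45, 15 % 45) = greatest_common_divisor(45, 15)
= greatest_common_divisor(15, 45 % 15) = greatest_common_divisor(15, 0)
b == 0, return a = 15


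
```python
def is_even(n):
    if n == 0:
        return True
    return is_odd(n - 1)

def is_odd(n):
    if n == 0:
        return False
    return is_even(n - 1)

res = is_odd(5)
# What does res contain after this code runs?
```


is_odd(5)
= is_even(4)
= is_odd(3)
= is_even(2)
= is_odd(1)
= is_even(0)
n == 0: return True
= True


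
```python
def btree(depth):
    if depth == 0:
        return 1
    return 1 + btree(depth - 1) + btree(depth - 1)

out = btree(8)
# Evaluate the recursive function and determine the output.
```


btree(8)
= 1 + btree(7) + btree(7)
= 1 + 2 * btree(7)
btree(k) = 2^(k+1) - 1
btree(0) = 1
btree(1) = 3
btree(2) = 7
btree(3) = 15
btree(4) = 31
btree(8) = 2^9 - 1 = 511


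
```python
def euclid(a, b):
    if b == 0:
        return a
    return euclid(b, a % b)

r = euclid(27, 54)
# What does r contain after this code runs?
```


euclid(27, 54)
= euclid(54, 27 % 54) = euclid(54, 27)
= euclid(27, 54 % 27) = euclid(27, 0)
b == 0, return a = 27


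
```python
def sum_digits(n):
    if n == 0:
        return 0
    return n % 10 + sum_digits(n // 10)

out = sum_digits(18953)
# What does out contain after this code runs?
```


sum_digits(18953)
= 3 + sum_digits(1895)
= 3 + 5 + sum_digits(189)
= 3 + 5 + 9 + sum_digits(18)
= 3 + 5 + 9 + 8 + sum_digits(1)
= 3 + 5 + 9 + 8 + 1 + sum_digits(0)
= 3 + 5 + 9 + 8 + 1 + 0
= 26


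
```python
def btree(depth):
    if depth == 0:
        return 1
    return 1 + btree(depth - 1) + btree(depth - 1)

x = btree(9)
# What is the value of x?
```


btree(9)
= 1 + btree(8) + btree(8)
= 1 + 2 * btree(8)
btree(k) = 2^(k+1) - 1
btree(0) = 1
btree(1) = 3
btree(2) = 7
btree(3) = 15
btree(4) = 31
btree(9) = 2^10 - 1 = 1023


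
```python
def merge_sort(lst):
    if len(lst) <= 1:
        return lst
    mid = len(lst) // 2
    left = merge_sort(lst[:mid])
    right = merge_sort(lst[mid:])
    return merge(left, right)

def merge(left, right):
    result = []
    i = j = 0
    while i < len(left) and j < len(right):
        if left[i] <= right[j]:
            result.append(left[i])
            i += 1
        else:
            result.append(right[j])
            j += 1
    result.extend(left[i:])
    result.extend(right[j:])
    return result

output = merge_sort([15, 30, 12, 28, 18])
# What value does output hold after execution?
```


merge_sort([15, 30, 12, 28, 18])
Split into [15, 30] and [12, 28, 18]
Left sorted: [15, 30]
Right sorted: [12, 18, 28]
Merge [15, 30] and [12, 18, 28]
= [12, 15, 18, 28, 30]


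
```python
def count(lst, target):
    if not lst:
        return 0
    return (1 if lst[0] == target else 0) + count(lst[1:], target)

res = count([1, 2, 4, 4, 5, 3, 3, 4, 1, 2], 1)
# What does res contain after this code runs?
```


count([1, 2, 4, 4, 5, 3, 3, 4, 1, 2], 1)
lst[0]=1 == 1: 1 + count([2, 4, 4, 5, 3, 3, 4, 1, 2], 1)
lst[0]=2 != 1: 0 + count([4, 4, 5, 3, 3, 4, 1, 2], 1)
lst[0]=4 != 1: 0 + count([4, 5, 3, 3, 4, 1, 2], 1)
lst[0]=4 != 1: 0 + count([5, 3, 3, 4, 1, 2], 1)
lst[0]=5 != 1: 0 + count([3, 3, 4, 1, 2], 1)
lst[0]=3 != 1: 0 + count([3, 4, 1, 2], 1)
lst[0]=3 != 1: 0 + count([4, 1, 2], 1)
lst[0]=4 != 1: 0 + count([1, 2], 1)
lst[0]=1 == 1: 1 + count([2], 1)
lst[0]=2 != 1: 0 + count([], 1)
= 2


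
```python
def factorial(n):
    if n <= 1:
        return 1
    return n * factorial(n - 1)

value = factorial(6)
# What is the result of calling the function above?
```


factorial(6)
= 6 * factorial(5)
= 6 * 5 * factorial(4)
= 6 * 5 * 4 * factorial(3)
= 6 * 5 * 4 * 3 * factorial(2)
= 6 * 5 * 4 * 3 * 2 * factorial(1)
= 6 * 5 * 4 * 3 * 2 * 1
= 720


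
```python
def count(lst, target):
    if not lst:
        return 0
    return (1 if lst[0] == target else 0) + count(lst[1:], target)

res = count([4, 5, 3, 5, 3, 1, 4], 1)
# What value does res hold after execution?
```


count([4, 5, 3, 5, 3, 1, 4], 1)
lst[0]=4 != 1: 0 + count([5, 3, 5, 3, 1, 4], 1)
lst[0]=5 != 1: 0 + count([3, 5, 3, 1, 4], 1)
lst[0]=3 != 1: 0 + count([5, 3, 1, 4], 1)
lst[0]=5 != 1: 0 + count([3, 1, 4], 1)
lst[0]=3 != 1: 0 + count([1, 4], 1)
lst[0]=1 == 1: 1 + count([4], 1)
lst[0]=4 != 1: 0 + count([], 1)
= 1


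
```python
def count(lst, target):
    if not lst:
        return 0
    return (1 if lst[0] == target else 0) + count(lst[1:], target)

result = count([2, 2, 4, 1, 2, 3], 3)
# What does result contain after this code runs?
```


count([2, 2, 4, 1, 2, 3], 3)
lst[0]=2 != 3: 0 + count([2, 4, 1, 2, 3], 3)
lst[0]=2 != 3: 0 + count([4, 1, 2, 3], 3)
lst[0]=4 != 3: 0 + count([1, 2, 3], 3)
lst[0]=1 != 3: 0 + count([2, 3], 3)
lst[0]=2 != 3: 0 + count([3], 3)
lst[0]=3 == 3: 1 + count([], 3)
= 1


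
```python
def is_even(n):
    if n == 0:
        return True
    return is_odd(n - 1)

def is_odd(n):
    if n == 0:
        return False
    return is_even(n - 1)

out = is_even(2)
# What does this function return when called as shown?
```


is_even(2)
= is_odd(1)
= is_even(0)
n == 0: return True
= True


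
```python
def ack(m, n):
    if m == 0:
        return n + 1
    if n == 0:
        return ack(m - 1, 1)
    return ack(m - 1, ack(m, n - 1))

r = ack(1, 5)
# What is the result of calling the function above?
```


ack(1, 5)
= ack(0, ack(1, 4))
First compute ack(1, 4) = 6
= ack(0, 6)
= 7


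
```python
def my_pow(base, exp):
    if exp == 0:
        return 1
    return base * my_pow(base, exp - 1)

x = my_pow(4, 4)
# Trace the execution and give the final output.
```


my_pow(4, 4)
= 4 * my_pow(4, 3)
= 4 * 4 * my_pow(4, 2)
= 4 * 4 * 4 * my_pow(4, 1)
= 4 * 4 * 4 * 4 * my_pow(4, 0)
= 4 * 4 * 4 * 4 * 1
= 256


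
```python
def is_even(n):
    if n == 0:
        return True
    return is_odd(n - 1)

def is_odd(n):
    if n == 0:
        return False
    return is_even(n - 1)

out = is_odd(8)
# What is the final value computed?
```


is_odd(8)
= is_even(7)
= is_odd(6)
= is_even(5)
= is_odd(4)
= is_even(3)
= is_odd(2)
= is_even(1)
= is_odd(0)
n == 0: return False
= False


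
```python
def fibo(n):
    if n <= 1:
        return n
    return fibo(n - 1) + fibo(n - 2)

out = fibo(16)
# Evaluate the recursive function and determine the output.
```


fibo(16)
= fibo(15) + fibo(14)
= (fibo(14) + fibo(13)) + fibo(14)
Computing bottom-up: fibo(0)=0, fibo(1)=1, fibo(2)=1, fibo(3)=2, fibo(4)=3, fibo(5)=5, fibo(6)=8, fibo(7)=13, fibo(8)=21, fibo(9)=34, fibo(10)=55, fibo(11)=89, fibo(12)=144, fibo(13)=233, fibo(14)=377, fibo(15)=610, fibo(16)=987
= 987


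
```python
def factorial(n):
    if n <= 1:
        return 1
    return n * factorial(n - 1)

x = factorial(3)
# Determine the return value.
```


factorial(3)
= 3 * factorial(2)
= 3 * 2 * factorial(1)
= 3 * 2 * 1
= 6


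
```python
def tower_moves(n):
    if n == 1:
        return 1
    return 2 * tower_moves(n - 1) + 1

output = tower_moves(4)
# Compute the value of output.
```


tower_moves(4)
= 2 * tower_moves(3) + 1
= 2 * (2 * tower_moves(2) + 1) + 1
= 2 * (2 * (2 * tower_moves(1) + 1) + 1) + 1
Now compute bottom-up:
tower_moves(1) = 1
tower_moves(2) = 2 * 1 + 1 = 3
tower_moves(3) = 2 * 3 + 1 = 7
tower_moves(4) = 2 * 7 + 1 = 15
= 15


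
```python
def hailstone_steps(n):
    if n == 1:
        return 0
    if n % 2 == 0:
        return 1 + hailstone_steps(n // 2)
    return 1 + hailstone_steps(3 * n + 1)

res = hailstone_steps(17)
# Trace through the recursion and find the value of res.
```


hailstone_steps(17)
17 is odd -> 3*17+1 = 52 -> hailstone_steps(52)
52 is even -> hailstone_steps(26)
26 is even -> hailstone_steps(13)
13 is odd -> 3*13+1 = 40 -> hailstone_steps(40)
40 is even -> hailstone_steps(20)
20 is even -> hailstone_steps(10)
10 is even -> hailstone_steps(5)
5 is odd -> 3*5+1 = 16 -> hailstone_steps(16)
16 is even -> hailstone_steps(8)
8 is even -> hailstone_steps(4)
4 is even -> hailstone_steps(2)
2 is even -> hailstone_steps(1)
Reached 1 after 12 steps
= 12


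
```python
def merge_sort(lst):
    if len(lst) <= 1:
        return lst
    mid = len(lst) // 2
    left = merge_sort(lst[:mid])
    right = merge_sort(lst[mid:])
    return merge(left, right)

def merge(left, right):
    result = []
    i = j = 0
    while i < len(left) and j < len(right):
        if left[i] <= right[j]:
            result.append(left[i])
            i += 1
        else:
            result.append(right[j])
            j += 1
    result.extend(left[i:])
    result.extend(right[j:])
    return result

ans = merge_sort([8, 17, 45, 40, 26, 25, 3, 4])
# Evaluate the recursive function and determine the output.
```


merge_sort([8, 17, 45, 40, 26, 25, 3, 4])
Split into [8, 17, 45, 40] and [26, 25, 3, 4]
Left sorted: [8, 17, 40, 45]
Right sorted: [3, 4, 25, 26]
Merge [8, 17, 40, 45] and [3, 4, 25, 26]
= [3, 4, 8, 17, 25, 26, 40, 45]


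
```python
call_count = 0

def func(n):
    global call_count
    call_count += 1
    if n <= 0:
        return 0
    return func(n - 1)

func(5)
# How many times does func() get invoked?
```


func(5) calls func(4) calls ... calls func(0)
Total calls: 5 + 1 (for base case) = 6


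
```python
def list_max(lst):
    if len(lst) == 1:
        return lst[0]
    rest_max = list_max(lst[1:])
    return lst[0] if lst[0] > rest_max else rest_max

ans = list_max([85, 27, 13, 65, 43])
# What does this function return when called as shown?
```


list_max([85, 27, 13, 65, 43])
= compare 85 with list_max([27, 13, 65, 43])
= compare 27 with list_max([13, 65, 43])
= compare 13 with list_max([65, 43])
= compare 65 with list_max([43])
Base: list_max([43]) = 43
compare 65 with 43: max = 65
compare 13 with 65: max = 65
compare 27 with 65: max = 65
compare 85 with 65: max = 85
= 85


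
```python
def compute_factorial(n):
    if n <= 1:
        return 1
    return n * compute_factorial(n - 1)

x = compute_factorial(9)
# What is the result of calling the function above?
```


compute_factorial(9)
= 9 * compute_factorial(8)
= 9 * 8 * compute_factorial(7)
= 9 * 8 * 7 * compute_factorial(6)
= 9 * 8 * 7 * 6 * compute_factorial(5)
= 9 * 8 * 7 * 6 * 5 * compute_factorial(4)
= 9 * 8 * 7 * 6 * 5 * 4 * compute_factorial(3)
= 9 * 8 * 7 * 6 * 5 * 4 * 3 * compute_factorial(2)
= 9 * 8 * 7 * 6 * 5 * 4 * 3 * 2 * compute_factorial(1)
= 9 * 8 * 7 * 6 * 5 * 4 * 3 * 2 * 1
= 362880


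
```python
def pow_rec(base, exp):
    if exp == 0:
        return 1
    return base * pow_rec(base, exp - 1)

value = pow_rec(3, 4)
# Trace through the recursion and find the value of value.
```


pow_rec(3, 4)
= 3 * pow_rec(3, 3)
= 3 * 3 * pow_rec(3, 2)
= 3 * 3 * 3 * pow_rec(3, 1)
= 3 * 3 * 3 * 3 * pow_rec(3, 0)
= 3 * 3 * 3 * 3 * 1
= 81


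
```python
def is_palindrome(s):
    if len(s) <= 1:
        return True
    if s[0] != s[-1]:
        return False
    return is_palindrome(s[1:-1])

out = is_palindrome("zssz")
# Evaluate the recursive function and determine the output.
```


is_palindrome("zssz")
"zssz": s[0]='z' == s[-1]='z' -> is_palindrome("ss")
"ss": s[0]='s' == s[-1]='s' -> is_palindrome("")
"": len <= 1 -> True
= True


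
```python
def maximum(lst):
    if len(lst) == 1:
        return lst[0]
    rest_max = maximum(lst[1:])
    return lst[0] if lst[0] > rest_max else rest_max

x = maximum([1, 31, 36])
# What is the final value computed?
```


maximum([1, 31, 36])
= compare 1 with maximum([31, 36])
= compare 31 with maximum([36])
Base: maximum([36]) = 36
compare 31 with 36: max = 36
compare 1 with 36: max = 36
= 36


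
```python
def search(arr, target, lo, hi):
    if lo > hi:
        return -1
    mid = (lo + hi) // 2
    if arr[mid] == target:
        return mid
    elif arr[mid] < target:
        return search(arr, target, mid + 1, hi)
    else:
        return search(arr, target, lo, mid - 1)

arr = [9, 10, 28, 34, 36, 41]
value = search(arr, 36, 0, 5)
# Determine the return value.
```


search(arr, 36, 0, 5)
lo=0, hi=5, mid=2, arr[mid]=28
28 < 36, search right half
lo=3, hi=5, mid=4, arr[mid]=36
arr[4] == 36, found at index 4
= 4
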